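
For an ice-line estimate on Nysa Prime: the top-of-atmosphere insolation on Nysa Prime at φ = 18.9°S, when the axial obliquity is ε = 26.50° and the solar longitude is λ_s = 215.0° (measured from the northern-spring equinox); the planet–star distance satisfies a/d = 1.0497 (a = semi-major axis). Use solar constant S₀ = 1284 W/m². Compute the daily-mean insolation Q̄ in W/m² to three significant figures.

Solar declination: sin δ = sin ε · sin λ_s = sin 26.50° × sin 215.0° = -0.25593, so δ = -14.829°.
cos H₀ = −tan(-18.9°) tan(-14.829°) = -0.0906, H₀ = 1.6616 rad.
Bracket: H₀ sin φ sin δ + cos φ cos δ sin H₀ = 1.6616×-0.32392×-0.25593 + 0.94609×0.96670×0.99588 = 0.137748 + 0.910817 = 1.048565.
Inverse-square distance factor (a/d)² = 1.0497² = 1.101870.
Q̄ = (S₀/π) × 1.101870 × [bracket] = (1284/π) × 1.101870 × 1.048565 = 472.2 W/m².

Q̄ ≈ 472 W/m²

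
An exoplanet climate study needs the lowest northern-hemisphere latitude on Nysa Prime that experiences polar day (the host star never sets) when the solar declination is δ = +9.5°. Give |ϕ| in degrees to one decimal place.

|ϕ| = 80.5°

Polar day requires cos h₀ = −tan ϕ tan δ ≤ −1, i.e. tan ϕ tan δ ≥ 1.
The boundary is |tan ϕ| · |tan δ| = 1, so |ϕ| = 90° − |δ| = 90° − 9.5° = 80.5° in the northern hemisphere.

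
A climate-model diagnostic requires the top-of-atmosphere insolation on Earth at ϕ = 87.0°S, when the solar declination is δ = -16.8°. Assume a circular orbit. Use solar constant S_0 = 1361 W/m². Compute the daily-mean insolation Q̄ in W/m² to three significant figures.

cos h₀ = −tan(-87.0°) tan(-16.800°) = -5.7609 ≤ −1 ⇒ polar day, h₀ = π.
Bracket: h₀ sin ϕ sin δ + cos ϕ cos δ sin h₀ = 3.1416×-0.99863×-0.28903 + 0.05234×0.95732×0.00000 = 0.906773 + 0.000000 = 0.906773.
Q̄ = (S_0/π) × [bracket] = (1361/π) × 0.906773 = 392.8 W/m².

Q̄ ≈ 393 W/m²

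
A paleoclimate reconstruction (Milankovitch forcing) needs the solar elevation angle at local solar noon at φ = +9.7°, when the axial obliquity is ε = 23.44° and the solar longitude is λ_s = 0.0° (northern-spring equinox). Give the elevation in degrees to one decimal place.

Solar declination: sin δ = sin ε · sin λ_s = sin 23.44° × sin 0.0° = 0.00000, so δ = +0.000°.
At local noon the hour angle is zero, so the zenith angle equals |φ − δ| = |+9.7° − (+0.000°)| = 9.700°.
Elevation = 90° − 9.700° = 80.3°.

80.3°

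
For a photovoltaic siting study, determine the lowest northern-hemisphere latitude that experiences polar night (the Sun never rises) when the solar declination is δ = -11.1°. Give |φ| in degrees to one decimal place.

|φ| = 78.9°

Polar night requires cos H₀ = −tan φ tan δ ≥ 1, i.e. tan φ tan δ ≤ −1.
The boundary is |tan φ| · |tan δ| = 1, so |φ| = 90° − |δ| = 90° − 11.1° = 78.9° in the northern hemisphere.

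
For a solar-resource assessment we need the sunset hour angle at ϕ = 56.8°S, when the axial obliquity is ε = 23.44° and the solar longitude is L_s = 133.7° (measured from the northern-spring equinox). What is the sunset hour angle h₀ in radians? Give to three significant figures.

h₀ = 1.09 rad

Solar declination: sin δ = sin ε · sin L_s = sin 23.44° × sin 133.7° = 0.28759, so δ = +16.714°.
cos h₀ = −tan ϕ · tan δ = −tan(-56.8°) × tan(+16.714°) = 0.4589, so h₀ = 1.0941 rad = 62.69°.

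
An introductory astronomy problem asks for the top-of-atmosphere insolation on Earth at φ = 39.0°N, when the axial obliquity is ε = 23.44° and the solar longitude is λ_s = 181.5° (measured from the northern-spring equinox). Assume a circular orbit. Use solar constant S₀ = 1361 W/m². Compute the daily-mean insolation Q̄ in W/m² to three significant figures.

Q̄ ≈ 332 W/m²

Solar declination: sin δ = sin ε · sin λ_s = sin 23.44° × sin 181.5° = -0.01041, so δ = -0.597°.
cos H₀ = −tan(+39.0°) tan(-0.597°) = 0.0084, H₀ = 1.5624 rad.
Bracket: H₀ sin φ sin δ + cos φ cos δ sin H₀ = 1.5624×0.62932×-0.01041 + 0.77715×0.99995×0.99996 = -0.010236 + 0.777080 = 0.766844.
Q̄ = (S₀/π) × [bracket] = (1361/π) × 0.766844 = 332.2 W/m².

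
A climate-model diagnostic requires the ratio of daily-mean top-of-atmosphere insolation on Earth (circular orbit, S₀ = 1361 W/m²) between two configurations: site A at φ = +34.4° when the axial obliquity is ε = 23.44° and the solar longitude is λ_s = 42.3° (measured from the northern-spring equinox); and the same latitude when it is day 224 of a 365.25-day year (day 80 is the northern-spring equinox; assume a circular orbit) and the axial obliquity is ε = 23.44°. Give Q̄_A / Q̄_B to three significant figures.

Q̄_A / Q̄_B ≈ 1.02

— Configuration A (φ=+34.4°):
Solar declination: sin δ = sin ε · sin λ_s = sin 23.44° × sin 42.3° = 0.26772, so δ = +15.528°.
cos H₀ = −tan(+34.4°) tan(+15.528°) = -0.1903, H₀ = 1.7622 rad.
Bracket: H₀ sin φ sin δ + cos φ cos δ sin H₀ = 1.7622×0.56497×0.26772 + 0.82511×0.96350×0.98173 = 0.266539 + 0.780469 = 1.047008.
Q̄ = (S₀/π) × [bracket] = (1361/π) × 1.047008 = 453.58 W/m².
— Configuration B (φ=+34.4°):
Solar longitude: λ_s = 360° × (224 − 80)/365.25 = 141.930°.
sin δ = sin 23.44° × sin 141.930° = 0.24528, so δ = +14.199°.
cos H₀ = −tan(+34.4°) tan(+14.199°) = -0.1732, H₀ = 1.7449 rad.
Bracket: H₀ sin φ sin δ + cos φ cos δ sin H₀ = 1.7449×0.56497×0.24528 + 0.82511×0.96945×0.98488 = 0.241801 + 0.787808 = 1.029609.
Q̄ = (S₀/π) × [bracket] = (1361/π) × 1.029609 = 446.05 W/m².
Ratio Q̄_A / Q̄_B = 453.58 / 446.05 = 1.017.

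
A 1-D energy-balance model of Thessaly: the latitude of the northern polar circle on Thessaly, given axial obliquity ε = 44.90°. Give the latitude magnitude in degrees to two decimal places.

45.10°

The polar circle is the lowest latitude that experiences at least one full rotation of continuous daylight at the northern-summer solstice; it lies at |ϕ| = 90° − ε = 90° − 44.90° = 45.10°.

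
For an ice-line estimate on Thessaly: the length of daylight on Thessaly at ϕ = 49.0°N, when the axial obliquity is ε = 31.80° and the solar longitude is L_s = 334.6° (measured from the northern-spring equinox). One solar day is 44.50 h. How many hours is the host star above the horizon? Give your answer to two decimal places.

Solar declination: sin δ = sin ε · sin L_s = sin 31.80° × sin 334.6° = -0.22603, so δ = -13.063°.
cos h₀ = −tan ϕ · tan δ = −tan(+49.0°) × tan(-13.063°) = 0.2669, so h₀ = 1.3006 rad = 74.52°.
Daylight = 2h₀/(2π) × 44.50 h = (1.3006/π) × 44.50 = 18.42 h.

18.42 h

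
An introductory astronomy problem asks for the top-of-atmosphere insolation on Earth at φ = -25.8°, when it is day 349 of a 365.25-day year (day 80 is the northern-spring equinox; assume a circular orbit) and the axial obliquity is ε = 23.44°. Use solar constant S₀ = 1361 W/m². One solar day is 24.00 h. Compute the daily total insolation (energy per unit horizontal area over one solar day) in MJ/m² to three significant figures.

41.8 MJ/m²

Solar longitude: λ_s = 360° × (349 − 80)/365.25 = 265.133°.
sin δ = sin 23.44° × sin 265.133° = -0.39635, so δ = -23.350°.
cos H₀ = −tan(-25.8°) tan(-23.350°) = -0.2087, H₀ = 1.7810 rad.
Bracket: H₀ sin φ sin δ + cos φ cos δ sin H₀ = 1.7810×-0.43523×-0.39635 + 0.90032×0.91810×0.97798 = 0.307229 + 0.808382 = 1.115611.
Q̄ = (S₀/π) × [bracket] = (1361/π) × 1.115611 = 483.30 W/m².
Daily total = Q̄ × 24.00 h × 3600 s/h = 483.30 × 24.00 × 3600 / 10⁶ = 41.76 MJ/m².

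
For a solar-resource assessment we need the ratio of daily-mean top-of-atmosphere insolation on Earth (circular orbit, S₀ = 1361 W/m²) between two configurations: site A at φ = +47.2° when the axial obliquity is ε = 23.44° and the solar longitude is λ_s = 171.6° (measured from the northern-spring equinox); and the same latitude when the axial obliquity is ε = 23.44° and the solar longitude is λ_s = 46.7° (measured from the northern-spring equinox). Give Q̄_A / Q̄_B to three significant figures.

— Configuration A (φ=+47.2°):
Solar declination: sin δ = sin ε · sin λ_s = sin 23.44° × sin 171.6° = 0.05811, so δ = +3.331°.
cos H₀ = −tan(+47.2°) tan(+3.331°) = -0.0629, H₀ = 1.6337 rad.
Bracket: H₀ sin φ sin δ + cos φ cos δ sin H₀ = 1.6337×0.73373×0.05811 + 0.67944×0.99831×0.99802 = 0.069656 + 0.676949 = 0.746605.
Q̄ = (S₀/π) × [bracket] = (1361/π) × 0.746605 = 323.44 W/m².
— Configuration B (φ=+47.2°):
Solar declination: sin δ = sin ε · sin λ_s = sin 23.44° × sin 46.7° = 0.28950, so δ = +16.828°.
cos H₀ = −tan(+47.2°) tan(+16.828°) = -0.3266, H₀ = 1.9035 rad.
Bracket: H₀ sin φ sin δ + cos φ cos δ sin H₀ = 1.9035×0.73373×0.28950 + 0.67944×0.95718×0.94516 = 0.404332 + 0.614681 = 1.019013.
Q̄ = (S₀/π) × [bracket] = (1361/π) × 1.019013 = 441.46 W/m².
Ratio Q̄_A / Q̄_B = 323.44 / 441.46 = 0.7327.

Q̄_A / Q̄_B ≈ 0.733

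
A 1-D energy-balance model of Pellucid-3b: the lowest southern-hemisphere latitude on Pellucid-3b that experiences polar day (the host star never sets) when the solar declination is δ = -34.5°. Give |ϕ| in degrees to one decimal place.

Polar day requires cos h₀ = −tan ϕ tan δ ≤ −1, i.e. tan ϕ tan δ ≥ 1.
The boundary is |tan ϕ| · |tan δ| = 1, so |ϕ| = 90° − |δ| = 90° − 34.5° = 55.5° in the southern hemisphere.

|ϕ| = 55.5°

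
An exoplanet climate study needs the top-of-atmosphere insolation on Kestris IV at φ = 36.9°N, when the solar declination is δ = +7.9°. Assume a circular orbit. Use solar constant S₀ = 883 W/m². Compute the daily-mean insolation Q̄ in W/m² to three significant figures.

Q̄ ≈ 260 W/m²

cos H₀ = −tan(+36.9°) tan(+7.900°) = -0.1042, H₀ = 1.6752 rad.
Bracket: H₀ sin φ sin δ + cos φ cos δ sin H₀ = 1.6752×0.60042×0.13744 + 0.79968×0.99051×0.99456 = 0.138240 + 0.787782 = 0.926022.
Q̄ = (S₀/π) × [bracket] = (883/π) × 0.926022 = 260.3 W/m².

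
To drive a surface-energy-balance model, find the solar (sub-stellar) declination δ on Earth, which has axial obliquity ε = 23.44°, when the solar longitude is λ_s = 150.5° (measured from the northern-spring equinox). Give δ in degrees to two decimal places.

δ = +11.30°

sin δ = sin ε · sin λ_s = sin 23.44° × sin 150.5° = 0.195880.
δ = arcsin(0.195880) = +11.30°.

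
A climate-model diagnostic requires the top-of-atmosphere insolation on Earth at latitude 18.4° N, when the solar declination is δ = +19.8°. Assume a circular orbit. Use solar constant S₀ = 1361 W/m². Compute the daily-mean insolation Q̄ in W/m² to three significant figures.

Q̄ ≈ 462 W/m²

cos H₀ = −tan(+18.4°) tan(+19.800°) = -0.1198, H₀ = 1.6908 rad.
Bracket: H₀ sin φ sin δ + cos φ cos δ sin H₀ = 1.6908×0.31565×0.33874 + 0.94888×0.94088×0.99280 = 0.180786 + 0.886354 = 1.067140.
Q̄ = (S₀/π) × [bracket] = (1361/π) × 1.067140 = 462.3 W/m².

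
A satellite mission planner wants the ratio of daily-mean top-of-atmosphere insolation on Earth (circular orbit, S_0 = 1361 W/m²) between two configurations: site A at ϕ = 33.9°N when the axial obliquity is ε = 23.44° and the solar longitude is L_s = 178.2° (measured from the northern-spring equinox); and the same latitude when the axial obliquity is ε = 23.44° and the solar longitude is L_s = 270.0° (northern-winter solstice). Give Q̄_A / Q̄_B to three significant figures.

Q̄_A / Q̄_B ≈ 1.89

— Configuration A (ϕ=+33.9°):
Solar declination: sin δ = sin ε · sin L_s = sin 23.44° × sin 178.2° = 0.01249, so δ = +0.716°.
cos h₀ = −tan(+33.9°) tan(+0.716°) = -0.0084, h₀ = 1.5792 rad.
Bracket: h₀ sin ϕ sin δ + cos ϕ cos δ sin h₀ = 1.5792×0.55775×0.01249 + 0.83001×0.99992×0.99996 = 0.011001 + 0.829910 = 0.840911.
Q̄ = (S_0/π) × [bracket] = (1361/π) × 0.840911 = 364.30 W/m².
— Configuration B (ϕ=+33.9°):
Solar declination: sin δ = sin ε · sin L_s = sin 23.44° × sin 270.0° = -0.39779, so δ = -23.440°.
cos h₀ = −tan(+33.9°) tan(-23.440°) = 0.2913, h₀ = 1.2752 rad.
Bracket: h₀ sin ϕ sin δ + cos ϕ cos δ sin h₀ = 1.2752×0.55775×-0.39779 + 0.83001×0.91748×0.95662 = -0.282925 + 0.728483 = 0.445558.
Q̄ = (S_0/π) × [bracket] = (1361/π) × 0.445558 = 193.02 W/m².
Ratio Q̄_A / Q̄_B = 364.30 / 193.02 = 1.887.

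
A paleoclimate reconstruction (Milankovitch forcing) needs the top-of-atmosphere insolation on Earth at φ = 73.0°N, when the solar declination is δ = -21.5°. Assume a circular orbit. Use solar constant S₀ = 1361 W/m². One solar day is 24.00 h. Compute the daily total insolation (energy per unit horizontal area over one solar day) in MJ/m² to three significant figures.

cos H₀ = −tan(+73.0°) tan(-21.500°) = 1.2884 ≥ 1 ⇒ polar night, H₀ = 0 and Q̄ = 0.
Daily total = Q̄ × 24.00 h × 3600 s/h = 0.00 MJ/m².

0.00 MJ/m²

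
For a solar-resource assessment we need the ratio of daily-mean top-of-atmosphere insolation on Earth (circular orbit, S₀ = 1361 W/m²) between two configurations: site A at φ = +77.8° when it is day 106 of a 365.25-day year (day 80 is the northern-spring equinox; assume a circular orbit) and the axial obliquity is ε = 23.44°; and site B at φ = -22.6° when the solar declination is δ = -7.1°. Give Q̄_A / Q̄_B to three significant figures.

— Configuration A (φ=+77.8°):
Solar longitude: λ_s = 360° × (106 − 80)/365.25 = 25.626°.
sin δ = sin 23.44° × sin 25.626° = 0.17204, so δ = +9.907°.
cos H₀ = −tan(+77.8°) tan(+9.907°) = -0.8078, H₀ = 2.5112 rad.
Bracket: H₀ sin φ sin δ + cos φ cos δ sin H₀ = 2.5112×0.97742×0.17204 + 0.21132×0.98509×0.58949 = 0.422272 + 0.122714 = 0.544986.
Q̄ = (S₀/π) × [bracket] = (1361/π) × 0.544986 = 236.10 W/m².
— Configuration B (φ=-22.6°):
cos H₀ = −tan(-22.6°) tan(-7.100°) = -0.0518, H₀ = 1.6227 rad.
Bracket: H₀ sin φ sin δ + cos φ cos δ sin H₀ = 1.6227×-0.38430×-0.12360 + 0.92321×0.99233×0.99865 = 0.077077 + 0.914892 = 0.991969.
Q̄ = (S₀/π) × [bracket] = (1361/π) × 0.991969 = 429.74 W/m².
Ratio Q̄_A / Q̄_B = 236.10 / 429.74 = 0.5494.

Q̄_A / Q̄_B ≈ 0.549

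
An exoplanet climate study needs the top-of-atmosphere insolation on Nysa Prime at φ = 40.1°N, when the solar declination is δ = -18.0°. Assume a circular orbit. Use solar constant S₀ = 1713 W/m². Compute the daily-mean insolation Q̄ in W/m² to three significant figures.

cos H₀ = −tan(+40.1°) tan(-18.000°) = 0.2736, H₀ = 1.2937 rad.
Bracket: H₀ sin φ sin δ + cos φ cos δ sin H₀ = 1.2937×0.64412×-0.30902 + 0.76492×0.95106×0.96184 = -0.257506 + 0.699724 = 0.442218.
Q̄ = (S₀/π) × [bracket] = (1713/π) × 0.442218 = 241.1 W/m².

Q̄ ≈ 241 W/m²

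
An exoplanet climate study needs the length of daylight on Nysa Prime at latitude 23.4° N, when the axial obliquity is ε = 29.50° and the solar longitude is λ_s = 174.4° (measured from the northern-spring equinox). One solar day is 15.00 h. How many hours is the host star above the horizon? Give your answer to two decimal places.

7.60 h

Solar declination: sin δ = sin ε · sin λ_s = sin 29.50° × sin 174.4° = 0.04805, so δ = +2.754°.
cos H₀ = −tan φ · tan δ = −tan(+23.4°) × tan(+2.754°) = -0.0208, so H₀ = 1.5916 rad = 91.19°.
Daylight = 2H₀/(2π) × 15.00 h = (1.5916/π) × 15.00 = 7.60 h.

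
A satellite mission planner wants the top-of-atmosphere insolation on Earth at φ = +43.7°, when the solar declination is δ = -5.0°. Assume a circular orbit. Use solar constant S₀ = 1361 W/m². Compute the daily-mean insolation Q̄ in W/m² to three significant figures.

Q̄ ≈ 272 W/m²

cos H₀ = −tan(+43.7°) tan(-5.000°) = 0.0836, H₀ = 1.4871 rad.
Bracket: H₀ sin φ sin δ + cos φ cos δ sin H₀ = 1.4871×0.69088×-0.08716 + 0.72297×0.99619×0.99650 = -0.089549 + 0.717695 = 0.628146.
Q̄ = (S₀/π) × [bracket] = (1361/π) × 0.628146 = 272.1 W/m².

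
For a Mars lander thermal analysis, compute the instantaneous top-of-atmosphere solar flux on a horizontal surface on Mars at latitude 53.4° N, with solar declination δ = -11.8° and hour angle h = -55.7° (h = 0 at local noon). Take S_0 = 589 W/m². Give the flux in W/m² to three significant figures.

97.0 W/m²

cos θ_z = sin ϕ sin δ + cos ϕ cos δ cos h = -0.164173 + 0.328888 = 0.164715.
Flux = S_0 · cos θ_z = 589 × 0.164715 = 97.02 W/m².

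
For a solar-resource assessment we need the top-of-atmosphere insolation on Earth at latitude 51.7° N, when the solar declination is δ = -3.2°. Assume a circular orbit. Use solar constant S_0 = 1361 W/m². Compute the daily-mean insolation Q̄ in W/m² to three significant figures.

cos h₀ = −tan(+51.7°) tan(-3.200°) = 0.0708, h₀ = 1.4999 rad.
Bracket: h₀ sin ϕ sin δ + cos ϕ cos δ sin h₀ = 1.4999×0.78478×-0.05582 + 0.61978×0.99844×0.99749 = -0.065705 + 0.617260 = 0.551555.
Q̄ = (S_0/π) × [bracket] = (1361/π) × 0.551555 = 238.9 W/m².

Q̄ ≈ 239 W/m²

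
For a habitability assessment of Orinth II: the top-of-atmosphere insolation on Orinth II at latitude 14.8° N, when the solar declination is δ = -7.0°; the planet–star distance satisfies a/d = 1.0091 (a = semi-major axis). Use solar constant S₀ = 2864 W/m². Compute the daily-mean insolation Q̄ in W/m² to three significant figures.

cos H₀ = −tan(+14.8°) tan(-7.000°) = 0.0324, H₀ = 1.5383 rad.
Bracket: H₀ sin φ sin δ + cos φ cos δ sin H₀ = 1.5383×0.25545×-0.12187 + 0.96682×0.99255×0.99947 = -0.047890 + 0.959109 = 0.911219.
Inverse-square distance factor (a/d)² = 1.0091² = 1.018283.
Q̄ = (S₀/π) × 1.018283 × [bracket] = (2864/π) × 1.018283 × 0.911219 = 845.9 W/m².

Q̄ ≈ 846 W/m²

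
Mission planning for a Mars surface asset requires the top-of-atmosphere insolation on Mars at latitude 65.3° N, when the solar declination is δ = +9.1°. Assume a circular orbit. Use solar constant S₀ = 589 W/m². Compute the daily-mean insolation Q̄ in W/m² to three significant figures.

cos H₀ = −tan(+65.3°) tan(+9.100°) = -0.3482, H₀ = 1.9265 rad.
Bracket: H₀ sin φ sin δ + cos φ cos δ sin H₀ = 1.9265×0.90851×0.15816 + 0.41787×0.98741×0.93740 = 0.276819 + 0.386780 = 0.663599.
Q̄ = (S₀/π) × [bracket] = (589/π) × 0.663599 = 124.4 W/m².

Q̄ ≈ 124 W/m²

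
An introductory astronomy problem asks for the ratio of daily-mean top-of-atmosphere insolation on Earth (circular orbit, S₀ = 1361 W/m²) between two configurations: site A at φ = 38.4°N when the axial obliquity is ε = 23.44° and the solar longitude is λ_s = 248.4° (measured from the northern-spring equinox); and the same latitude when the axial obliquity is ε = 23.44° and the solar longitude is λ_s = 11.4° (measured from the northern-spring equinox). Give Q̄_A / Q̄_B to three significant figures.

— Configuration A (φ=+38.4°):
Solar declination: sin δ = sin ε · sin λ_s = sin 23.44° × sin 248.4° = -0.36985, so δ = -21.707°.
cos H₀ = −tan(+38.4°) tan(-21.707°) = 0.3155, H₀ = 1.2498 rad.
Bracket: H₀ sin φ sin δ + cos φ cos δ sin H₀ = 1.2498×0.62115×-0.36985 + 0.78369×0.92909×0.94892 = -0.287119 + 0.690926 = 0.403807.
Q̄ = (S₀/π) × [bracket] = (1361/π) × 0.403807 = 174.94 W/m².
— Configuration B (φ=+38.4°):
Solar declination: sin δ = sin ε · sin λ_s = sin 23.44° × sin 11.4° = 0.07863, so δ = +4.510°.
cos H₀ = −tan(+38.4°) tan(+4.510°) = -0.0625, H₀ = 1.6333 rad.
Bracket: H₀ sin φ sin δ + cos φ cos δ sin H₀ = 1.6333×0.62115×0.07863 + 0.78369×0.99690×0.99804 = 0.079772 + 0.779729 = 0.859501.
Q̄ = (S₀/π) × [bracket] = (1361/π) × 0.859501 = 372.35 W/m².
Ratio Q̄_A / Q̄_B = 174.94 / 372.35 = 0.4698.

Q̄_A / Q̄_B ≈ 0.470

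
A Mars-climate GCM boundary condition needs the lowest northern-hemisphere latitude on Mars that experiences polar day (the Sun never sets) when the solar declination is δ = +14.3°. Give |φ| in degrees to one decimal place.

Polar day requires cos H₀ = −tan φ tan δ ≤ −1, i.e. tan φ tan δ ≥ 1.
The boundary is |tan φ| · |tan δ| = 1, so |φ| = 90° − |δ| = 90° − 14.3° = 75.7° in the northern hemisphere.

|φ| = 75.7°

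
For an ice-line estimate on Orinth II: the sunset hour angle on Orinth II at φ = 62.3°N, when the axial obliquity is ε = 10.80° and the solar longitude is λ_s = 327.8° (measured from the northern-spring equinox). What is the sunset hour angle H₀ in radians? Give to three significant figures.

H₀ = 1.38 rad

Solar declination: sin δ = sin ε · sin λ_s = sin 10.80° × sin 327.8° = -0.09985, so δ = -5.731°.
cos H₀ = −tan φ · tan δ = −tan(+62.3°) × tan(-5.731°) = 0.1911, so H₀ = 1.3785 rad = 78.98°.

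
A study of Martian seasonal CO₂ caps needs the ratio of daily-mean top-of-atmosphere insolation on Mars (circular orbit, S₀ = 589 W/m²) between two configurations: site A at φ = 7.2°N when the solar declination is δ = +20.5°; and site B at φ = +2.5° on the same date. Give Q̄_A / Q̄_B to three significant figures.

Q̄_A / Q̄_B ≈ 1.04

— Configuration A (φ=+7.2°):
cos H₀ = −tan(+7.2°) tan(+20.500°) = -0.0472, H₀ = 1.6180 rad.
Bracket: H₀ sin φ sin δ + cos φ cos δ sin H₀ = 1.6180×0.12533×0.35021 + 0.99211×0.93667×0.99888 = 0.071017 + 0.928239 = 0.999256.
Q̄ = (S₀/π) × [bracket] = (589/π) × 0.999256 = 187.35 W/m².
— Configuration B (φ=+2.5°):
cos H₀ = −tan(+2.5°) tan(+20.500°) = -0.0163, H₀ = 1.5871 rad.
Bracket: H₀ sin φ sin δ + cos φ cos δ sin H₀ = 1.5871×0.04362×0.35021 + 0.99905×0.93667×0.99987 = 0.024245 + 0.935659 = 0.959904.
Q̄ = (S₀/π) × [bracket] = (589/π) × 0.959904 = 179.97 W/m².
Ratio Q̄_A / Q̄_B = 187.35 / 179.97 = 1.041.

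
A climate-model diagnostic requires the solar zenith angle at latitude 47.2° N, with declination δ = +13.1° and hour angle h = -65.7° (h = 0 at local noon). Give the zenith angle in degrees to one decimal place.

cos θ_z = sin ϕ sin δ + cos ϕ cos δ cos h = 0.166301 + 0.272324 = 0.438625.
θ_z = arccos(0.438625) = 64.0°.

θ_z = 64.0°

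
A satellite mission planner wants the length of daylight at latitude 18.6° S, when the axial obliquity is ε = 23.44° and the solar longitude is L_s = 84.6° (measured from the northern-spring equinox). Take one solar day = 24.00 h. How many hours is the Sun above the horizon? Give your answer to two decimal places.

Solar declination: sin δ = sin ε · sin L_s = sin 23.44° × sin 84.6° = 0.39602, so δ = +23.330°.
cos h₀ = −tan ϕ · tan δ = −tan(-18.6°) × tan(+23.330°) = 0.1451, so h₀ = 1.4251 rad = 81.65°.
Daylight = 2h₀/(2π) × 24.00 h = (1.4251/π) × 24.00 = 10.89 h.

10.89 h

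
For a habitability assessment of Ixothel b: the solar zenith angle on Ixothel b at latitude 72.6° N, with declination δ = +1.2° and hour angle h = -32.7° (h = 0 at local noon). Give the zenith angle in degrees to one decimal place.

θ_z = 74.2°

cos θ_z = sin φ sin δ + cos φ cos δ cos h = 0.019984 + 0.251591 = 0.271575.
θ_z = arccos(0.271575) = 74.2°.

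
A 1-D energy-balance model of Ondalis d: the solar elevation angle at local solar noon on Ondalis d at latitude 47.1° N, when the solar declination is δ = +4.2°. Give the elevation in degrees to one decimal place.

47.1°

At local noon the hour angle is zero, so the zenith angle equals |ϕ − δ| = |+47.1° − (+4.200°)| = 42.900°.
Elevation = 90° − 42.900° = 47.1°.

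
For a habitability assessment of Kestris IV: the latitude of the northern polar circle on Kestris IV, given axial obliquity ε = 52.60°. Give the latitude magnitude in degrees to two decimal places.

The polar circle is the lowest latitude that experiences at least one full rotation of continuous daylight at the northern-summer solstice; it lies at |ϕ| = 90° − ε = 90° − 52.60° = 37.40°.

37.40°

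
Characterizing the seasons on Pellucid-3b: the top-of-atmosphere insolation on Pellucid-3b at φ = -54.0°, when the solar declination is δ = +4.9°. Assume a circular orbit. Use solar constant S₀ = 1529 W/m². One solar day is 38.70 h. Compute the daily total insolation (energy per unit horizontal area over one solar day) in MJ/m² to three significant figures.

cos H₀ = −tan(-54.0°) tan(+4.900°) = 0.1180, H₀ = 1.4525 rad.
Bracket: H₀ sin φ sin δ + cos φ cos δ sin H₀ = 1.4525×-0.80902×0.08542 + 0.58779×0.99635×0.99301 = -0.100377 + 0.581551 = 0.481174.
Q̄ = (S₀/π) × [bracket] = (1529/π) × 0.481174 = 234.19 W/m².
Daily total = Q̄ × 38.70 h × 3600 s/h = 234.19 × 38.70 × 3600 / 10⁶ = 32.63 MJ/m².

32.6 MJ/m²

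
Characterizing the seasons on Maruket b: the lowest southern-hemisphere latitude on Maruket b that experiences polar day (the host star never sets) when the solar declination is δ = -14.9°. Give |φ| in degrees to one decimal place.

|φ| = 75.1°

Polar day requires cos H₀ = −tan φ tan δ ≤ −1, i.e. tan φ tan δ ≥ 1.
The boundary is |tan φ| · |tan δ| = 1, so |φ| = 90° − |δ| = 90° − 14.9° = 75.1° in the southern hemisphere.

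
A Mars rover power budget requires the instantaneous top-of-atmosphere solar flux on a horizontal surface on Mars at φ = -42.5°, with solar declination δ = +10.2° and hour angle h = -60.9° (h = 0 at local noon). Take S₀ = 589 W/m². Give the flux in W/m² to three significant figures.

cos θ_z = sin φ sin δ + cos φ cos δ cos h = -0.119637 + 0.352897 = 0.233260.
Flux = S₀ · cos θ_z = 589 × 0.233260 = 137.4 W/m².

137 W/m²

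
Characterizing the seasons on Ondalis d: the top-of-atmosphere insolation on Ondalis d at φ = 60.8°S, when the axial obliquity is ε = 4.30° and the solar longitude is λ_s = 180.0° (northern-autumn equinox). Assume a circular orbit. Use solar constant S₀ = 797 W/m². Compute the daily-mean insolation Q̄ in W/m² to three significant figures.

Solar declination: sin δ = sin ε · sin λ_s = sin 4.30° × sin 180.0° = 0.00000, so δ = +0.000°.
cos H₀ = −tan(-60.8°) tan(+0.000°) = 0.0000, H₀ = 1.5708 rad.
Bracket: H₀ sin φ sin δ + cos φ cos δ sin H₀ = 1.5708×-0.87292×0.00000 + 0.48786×1.00000×1.00000 = -0.000000 + 0.487860 = 0.487860.
Q̄ = (S₀/π) × [bracket] = (797/π) × 0.487860 = 123.8 W/m².

Q̄ ≈ 124 W/m²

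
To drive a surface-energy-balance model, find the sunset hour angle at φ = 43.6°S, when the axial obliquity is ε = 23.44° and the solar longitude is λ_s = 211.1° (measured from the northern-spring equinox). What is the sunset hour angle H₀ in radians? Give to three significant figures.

Solar declination: sin δ = sin ε · sin λ_s = sin 23.44° × sin 211.1° = -0.20547, so δ = -11.857°.
cos H₀ = −tan φ · tan δ = −tan(-43.6°) × tan(-11.857°) = -0.1999, so H₀ = 1.7721 rad = 101.53°.

H₀ = 1.77 rad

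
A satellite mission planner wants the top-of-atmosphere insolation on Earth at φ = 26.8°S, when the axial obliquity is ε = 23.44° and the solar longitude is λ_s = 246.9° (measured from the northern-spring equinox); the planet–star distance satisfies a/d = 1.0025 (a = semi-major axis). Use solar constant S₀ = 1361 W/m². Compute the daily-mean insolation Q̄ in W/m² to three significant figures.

Q̄ ≈ 482 W/m²

Solar declination: sin δ = sin ε · sin λ_s = sin 23.44° × sin 246.9° = -0.36589, so δ = -21.463°.
cos H₀ = −tan(-26.8°) tan(-21.463°) = -0.1986, H₀ = 1.7707 rad.
Bracket: H₀ sin φ sin δ + cos φ cos δ sin H₀ = 1.7707×-0.45088×-0.36589 + 0.89259×0.93066×0.98008 = 0.292117 + 0.814150 = 1.106267.
Inverse-square distance factor (a/d)² = 1.0025² = 1.005006.
Q̄ = (S₀/π) × 1.005006 × [bracket] = (1361/π) × 1.005006 × 1.106267 = 481.7 W/m².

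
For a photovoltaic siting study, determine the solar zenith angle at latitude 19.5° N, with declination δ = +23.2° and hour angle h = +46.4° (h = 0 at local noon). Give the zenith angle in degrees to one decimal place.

θ_z = 43.2°

cos θ_z = sin φ sin δ + cos φ cos δ cos h = 0.131501 + 0.597497 = 0.728998.
θ_z = arccos(0.728998) = 43.2°.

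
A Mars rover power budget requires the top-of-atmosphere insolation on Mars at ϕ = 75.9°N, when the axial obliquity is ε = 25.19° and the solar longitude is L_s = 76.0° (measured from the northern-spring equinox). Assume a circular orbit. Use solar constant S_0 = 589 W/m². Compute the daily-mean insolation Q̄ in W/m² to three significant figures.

Solar declination: sin δ = sin ε · sin L_s = sin 25.19° × sin 76.0° = 0.41298, so δ = +24.392°.
cos h₀ = −tan(+75.9°) tan(+24.392°) = -1.8053 ≤ −1 ⇒ polar day, h₀ = π.
Bracket: h₀ sin ϕ sin δ + cos ϕ cos δ sin h₀ = 3.1416×0.96987×0.41298 + 0.24362×0.91074×0.00000 = 1.258327 + 0.000000 = 1.258327.
Q̄ = (S_0/π) × [bracket] = (589/π) × 1.258327 = 235.9 W/m².

Q̄ ≈ 236 W/m²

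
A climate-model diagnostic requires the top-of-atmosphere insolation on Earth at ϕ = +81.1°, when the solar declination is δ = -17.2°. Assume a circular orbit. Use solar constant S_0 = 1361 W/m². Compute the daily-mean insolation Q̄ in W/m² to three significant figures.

Q̄ ≈ 0.00 W/m²

cos h₀ = −tan(+81.1°) tan(-17.200°) = 1.9768 ≥ 1 ⇒ polar night, h₀ = 0 and Q̄ = 0.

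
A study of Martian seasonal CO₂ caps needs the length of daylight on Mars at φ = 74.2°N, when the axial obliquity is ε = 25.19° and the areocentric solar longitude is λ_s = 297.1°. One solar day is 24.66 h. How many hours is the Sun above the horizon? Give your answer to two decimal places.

0.00 h

sin δ = sin 25.19° × sin 297.1° = -0.37889, so δ = -22.265°.
cos H₀ = −tan φ · tan δ = 1.4469 ≥ 1, so the Sun never rises (polar night) and H₀ = 0.
Daylight = 2H₀/(2π) × 24.66 h = (0.0000/π) × 24.66 = 0.00 h.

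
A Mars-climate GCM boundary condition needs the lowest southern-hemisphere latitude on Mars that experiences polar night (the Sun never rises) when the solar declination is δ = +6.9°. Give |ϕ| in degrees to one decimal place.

Polar night requires cos h₀ = −tan ϕ tan δ ≥ 1, i.e. tan ϕ tan δ ≤ −1.
The boundary is |tan ϕ| · |tan δ| = 1, so |ϕ| = 90° − |δ| = 90° − 6.9° = 83.1° in the southern hemisphere.

|ϕ| = 83.1°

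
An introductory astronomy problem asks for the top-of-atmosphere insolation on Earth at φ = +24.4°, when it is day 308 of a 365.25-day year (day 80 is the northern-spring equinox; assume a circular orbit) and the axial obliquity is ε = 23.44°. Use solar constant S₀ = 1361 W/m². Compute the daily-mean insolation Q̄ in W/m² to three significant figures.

Q̄ ≈ 303 W/m²

Solar longitude: λ_s = 360° × (308 − 80)/365.25 = 224.723°.
sin δ = sin 23.44° × sin 224.723° = -0.27991, so δ = -16.255°.
cos H₀ = −tan(+24.4°) tan(-16.255°) = 0.1323, H₀ = 1.4381 rad.
Bracket: H₀ sin φ sin δ + cos φ cos δ sin H₀ = 1.4381×0.41310×-0.27991 + 0.91068×0.96002×0.99121 = -0.166289 + 0.866586 = 0.700297.
Q̄ = (S₀/π) × [bracket] = (1361/π) × 0.700297 = 303.4 W/m².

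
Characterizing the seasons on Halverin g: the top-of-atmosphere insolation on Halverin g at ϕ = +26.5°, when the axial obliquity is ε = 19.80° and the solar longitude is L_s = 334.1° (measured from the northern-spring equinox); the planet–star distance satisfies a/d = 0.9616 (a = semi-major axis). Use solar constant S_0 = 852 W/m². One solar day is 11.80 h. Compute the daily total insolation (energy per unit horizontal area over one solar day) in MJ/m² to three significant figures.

Solar declination: sin δ = sin ε · sin L_s = sin 19.80° × sin 334.1° = -0.14796, so δ = -8.509°.
cos h₀ = −tan(+26.5°) tan(-8.509°) = 0.0746, h₀ = 1.4961 rad.
Bracket: h₀ sin ϕ sin δ + cos ϕ cos δ sin h₀ = 1.4961×0.44620×-0.14796 + 0.89493×0.98899×0.99721 = -0.098772 + 0.882607 = 0.783835.
Inverse-square distance factor (a/d)² = 0.9616² = 0.924675.
Q̄ = (S_0/π) × 0.924675 × [bracket] = (852/π) × 0.924675 × 0.783835 = 196.56 W/m².
Daily total = Q̄ × 11.80 h × 3600 s/h = 196.56 × 11.80 × 3600 / 10⁶ = 8.350 MJ/m².

8.35 MJ/m²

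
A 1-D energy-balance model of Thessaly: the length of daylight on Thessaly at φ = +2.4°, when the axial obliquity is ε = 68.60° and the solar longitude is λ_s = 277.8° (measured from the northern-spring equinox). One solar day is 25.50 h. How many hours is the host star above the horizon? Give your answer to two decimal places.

11.94 h

Solar declination: sin δ = sin ε · sin λ_s = sin 68.60° × sin 277.8° = -0.92244, so δ = -67.286°.
cos H₀ = −tan φ · tan δ = −tan(+2.4°) × tan(-67.286°) = 0.1001, so H₀ = 1.4705 rad = 84.25°.
Daylight = 2H₀/(2π) × 25.50 h = (1.4705/π) × 25.50 = 11.94 h.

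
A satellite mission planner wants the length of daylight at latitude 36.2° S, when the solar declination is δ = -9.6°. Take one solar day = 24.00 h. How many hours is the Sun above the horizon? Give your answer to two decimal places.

12.95 h

cos H₀ = −tan φ · tan δ = −tan(-36.2°) × tan(-9.600°) = -0.1238, so H₀ = 1.6949 rad = 97.11°.
Daylight = 2H₀/(2π) × 24.00 h = (1.6949/π) × 24.00 = 12.95 h.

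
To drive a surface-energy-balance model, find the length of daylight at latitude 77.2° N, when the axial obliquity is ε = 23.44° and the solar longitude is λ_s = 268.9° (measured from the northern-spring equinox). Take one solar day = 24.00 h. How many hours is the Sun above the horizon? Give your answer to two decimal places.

0.00 h

Solar declination: sin δ = sin ε · sin λ_s = sin 23.44° × sin 268.9° = -0.39772, so δ = -23.435°.
cos H₀ = −tan φ · tan δ = 1.9079 ≥ 1, so the Sun never rises (polar night) and H₀ = 0.
Daylight = 2H₀/(2π) × 24.00 h = (0.0000/π) × 24.00 = 0.00 h.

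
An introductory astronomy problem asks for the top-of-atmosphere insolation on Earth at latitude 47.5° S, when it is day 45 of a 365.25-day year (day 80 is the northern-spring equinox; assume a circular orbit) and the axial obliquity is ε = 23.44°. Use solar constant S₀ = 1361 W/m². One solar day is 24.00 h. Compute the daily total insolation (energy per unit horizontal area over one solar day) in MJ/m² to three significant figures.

35.2 MJ/m²

Solar longitude: λ_s = 360° × (45 − 80)/365.25 = -34.497°, i.e. -34.497° + 360° = 325.503°.
sin δ = sin 23.44° × sin 325.503° = -0.22529, so δ = -13.020°.
cos H₀ = −tan(-47.5°) tan(-13.020°) = -0.2524, H₀ = 1.8259 rad.
Bracket: H₀ sin φ sin δ + cos φ cos δ sin H₀ = 1.8259×-0.73728×-0.22529 + 0.67559×0.97429×0.96764 = 0.303285 + 0.636921 = 0.940206.
Q̄ = (S₀/π) × [bracket] = (1361/π) × 0.940206 = 407.32 W/m².
Daily total = Q̄ × 24.00 h × 3600 s/h = 407.32 × 24.00 × 3600 / 10⁶ = 35.19 MJ/m².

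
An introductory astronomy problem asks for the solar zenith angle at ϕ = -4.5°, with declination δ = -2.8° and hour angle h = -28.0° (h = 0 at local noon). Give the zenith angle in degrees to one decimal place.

cos θ_z = sin ϕ sin δ + cos ϕ cos δ cos h = 0.003833 + 0.879175 = 0.883008.
θ_z = arccos(0.883008) = 28.0°.

θ_z = 28.0°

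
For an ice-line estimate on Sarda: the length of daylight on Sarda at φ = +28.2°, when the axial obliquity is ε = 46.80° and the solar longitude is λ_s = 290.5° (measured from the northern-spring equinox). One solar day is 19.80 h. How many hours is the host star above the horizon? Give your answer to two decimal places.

Solar declination: sin δ = sin ε · sin λ_s = sin 46.80° × sin 290.5° = -0.68280, so δ = -43.063°.
cos H₀ = −tan φ · tan δ = −tan(+28.2°) × tan(-43.063°) = 0.5011, so H₀ = 1.0459 rad = 59.93°.
Daylight = 2H₀/(2π) × 19.80 h = (1.0459/π) × 19.80 = 6.59 h.

6.59 h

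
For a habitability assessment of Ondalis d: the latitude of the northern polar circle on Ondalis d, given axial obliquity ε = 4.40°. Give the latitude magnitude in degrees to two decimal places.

The polar circle is the lowest latitude that experiences at least one full rotation of continuous daylight at the northern-summer solstice; it lies at |ϕ| = 90° − ε = 90° − 4.40° = 85.60°.

85.60°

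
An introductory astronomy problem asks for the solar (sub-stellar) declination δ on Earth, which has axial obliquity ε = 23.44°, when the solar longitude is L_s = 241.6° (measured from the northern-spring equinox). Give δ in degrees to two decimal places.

sin δ = sin ε · sin L_s = sin 23.44° × sin 241.6° = -0.349914.
δ = arcsin(-0.349914) = -20.48°.

δ = -20.48°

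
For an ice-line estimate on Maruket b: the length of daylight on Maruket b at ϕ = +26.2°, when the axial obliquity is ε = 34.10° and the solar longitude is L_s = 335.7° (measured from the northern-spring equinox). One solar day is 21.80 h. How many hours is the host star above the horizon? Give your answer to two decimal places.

Solar declination: sin δ = sin ε · sin L_s = sin 34.10° × sin 335.7° = -0.23071, so δ = -13.339°.
cos h₀ = −tan ϕ · tan δ = −tan(+26.2°) × tan(-13.339°) = 0.1167, so h₀ = 1.4539 rad = 83.30°.
Daylight = 2h₀/(2π) × 21.80 h = (1.4539/π) × 21.80 = 10.09 h.

10.09 h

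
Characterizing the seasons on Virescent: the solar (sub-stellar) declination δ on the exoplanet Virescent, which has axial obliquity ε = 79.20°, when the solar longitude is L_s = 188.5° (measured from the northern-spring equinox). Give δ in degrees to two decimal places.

δ = -8.35°

sin δ = sin ε · sin L_s = sin 79.20° × sin 188.5° = -0.145191.
δ = arcsin(-0.145191) = -8.35°.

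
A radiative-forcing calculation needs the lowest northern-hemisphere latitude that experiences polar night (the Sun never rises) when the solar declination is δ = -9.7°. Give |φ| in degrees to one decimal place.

|φ| = 80.3°

Polar night requires cos H₀ = −tan φ tan δ ≥ 1, i.e. tan φ tan δ ≤ −1.
The boundary is |tan φ| · |tan δ| = 1, so |φ| = 90° − |δ| = 90° − 9.7° = 80.3° in the northern hemisphere.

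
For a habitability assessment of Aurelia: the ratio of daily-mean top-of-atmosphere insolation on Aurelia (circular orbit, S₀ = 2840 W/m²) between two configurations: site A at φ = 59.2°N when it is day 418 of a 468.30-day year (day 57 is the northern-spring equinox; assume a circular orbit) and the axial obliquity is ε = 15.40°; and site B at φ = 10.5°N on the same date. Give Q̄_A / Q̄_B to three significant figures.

Q̄_A / Q̄_B ≈ 0.219

— Configuration A (φ=+59.2°):
Solar longitude: λ_s = 360° × (418 − 57)/468.30 = 277.514°.
sin δ = sin 15.40° × sin 277.514° = -0.26328, so δ = -15.265°.
cos H₀ = −tan(+59.2°) tan(-15.265°) = 0.4578, H₀ = 1.0953 rad.
Bracket: H₀ sin φ sin δ + cos φ cos δ sin H₀ = 1.0953×0.85896×-0.26328 + 0.51204×0.96472×0.88906 = -0.247699 + 0.439174 = 0.191475.
Q̄ = (S₀/π) × [bracket] = (2840/π) × 0.191475 = 173.09 W/m².
— Configuration B (φ=+10.5°):
cos H₀ = −tan(+10.5°) tan(-15.265°) = 0.0506, H₀ = 1.5202 rad.
Bracket: H₀ sin φ sin δ + cos φ cos δ sin H₀ = 1.5202×0.18224×-0.26328 + 0.98325×0.96472×0.99872 = -0.072939 + 0.947347 = 0.874408.
Q̄ = (S₀/π) × [bracket] = (2840/π) × 0.874408 = 790.46 W/m².
Ratio Q̄_A / Q̄_B = 173.09 / 790.46 = 0.2190.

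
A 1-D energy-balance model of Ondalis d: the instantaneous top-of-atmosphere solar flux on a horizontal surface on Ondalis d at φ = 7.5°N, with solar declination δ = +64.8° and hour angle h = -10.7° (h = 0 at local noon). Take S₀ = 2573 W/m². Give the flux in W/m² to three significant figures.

cos θ_z = sin φ sin δ + cos φ cos δ cos h = 0.118104 + 0.414797 = 0.532901.
Flux = S₀ · cos θ_z = 2573 × 0.532901 = 1371 W/m².

1.37e+03 W/m²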